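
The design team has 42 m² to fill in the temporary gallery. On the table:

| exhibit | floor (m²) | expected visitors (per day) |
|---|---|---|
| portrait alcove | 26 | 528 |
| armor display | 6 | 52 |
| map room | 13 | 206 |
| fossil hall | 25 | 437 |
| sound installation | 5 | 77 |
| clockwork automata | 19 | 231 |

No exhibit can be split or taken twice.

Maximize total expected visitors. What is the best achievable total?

Density check — portrait alcove 20.31, fossil hall 17.48, map room 15.85, sound installation 15.40 are the best per m².
Best packing: portrait alcove + map room — 39 m², 734 total.
The closest alternative, portrait alcove + armor display + sound installation, reaches only 657.

734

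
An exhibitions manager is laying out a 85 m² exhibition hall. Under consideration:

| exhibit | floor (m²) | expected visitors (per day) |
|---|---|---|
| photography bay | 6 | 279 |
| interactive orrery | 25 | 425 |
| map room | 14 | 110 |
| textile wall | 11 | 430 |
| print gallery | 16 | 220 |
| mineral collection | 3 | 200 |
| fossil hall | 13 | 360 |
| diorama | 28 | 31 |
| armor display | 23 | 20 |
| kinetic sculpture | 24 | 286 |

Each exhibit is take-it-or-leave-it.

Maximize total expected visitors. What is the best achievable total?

By expected visitors per m²: mineral collection 66.67, photography bay 46.50, textile wall 39.09 lead.
The ratio heuristic lands on photography bay + interactive orrery + textile wall + print gallery + mineral collection + fossil hall (1914) but leaves 11 m² idle.
The 16 m² tied up in print gallery is better spent on kinetic sculpture — total rises to 1980 (82 m²).
No other feasible combination exceeds 1980.

1980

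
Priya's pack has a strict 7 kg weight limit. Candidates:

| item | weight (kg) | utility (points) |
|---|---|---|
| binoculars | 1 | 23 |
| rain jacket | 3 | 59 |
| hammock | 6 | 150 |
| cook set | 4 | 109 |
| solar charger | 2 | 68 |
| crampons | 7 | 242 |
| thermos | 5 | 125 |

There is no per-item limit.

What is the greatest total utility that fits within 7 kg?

Crampons uses 7 of the 7 kg and totals 242.
Nothing else within 7 kg beats 242.

242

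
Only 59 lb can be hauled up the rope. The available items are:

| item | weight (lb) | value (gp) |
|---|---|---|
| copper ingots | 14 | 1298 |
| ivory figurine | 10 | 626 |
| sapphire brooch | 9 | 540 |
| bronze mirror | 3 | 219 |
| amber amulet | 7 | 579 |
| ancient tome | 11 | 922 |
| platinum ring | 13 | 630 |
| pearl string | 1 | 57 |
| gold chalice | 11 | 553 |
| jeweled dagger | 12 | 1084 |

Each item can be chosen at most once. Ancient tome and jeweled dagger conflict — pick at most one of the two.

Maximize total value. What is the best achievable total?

4436

By value per lb: copper ingots 92.71, jeweled dagger 90.33, ancient tome 83.82 lead.
Taking copper ingots + ivory figurine + bronze mirror + amber amulet + platinum ring + jeweled dagger: 59 lb used, 4436 in value.
Every other selection either busts 59 lb or breaks a pairing rule or fails to beat 4436.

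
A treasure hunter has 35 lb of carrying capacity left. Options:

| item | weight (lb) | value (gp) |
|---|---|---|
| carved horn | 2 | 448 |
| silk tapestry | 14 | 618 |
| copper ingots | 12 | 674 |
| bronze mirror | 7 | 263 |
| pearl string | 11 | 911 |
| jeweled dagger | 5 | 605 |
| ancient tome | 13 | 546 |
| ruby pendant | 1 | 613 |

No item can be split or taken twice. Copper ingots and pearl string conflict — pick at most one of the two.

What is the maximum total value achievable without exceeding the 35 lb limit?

Best packing: carved horn + silk tapestry + pearl string + jeweled dagger + ruby pendant — 33 lb, 3195 total.
An exhaustive check of the 256 subsets confirms 3195.

3195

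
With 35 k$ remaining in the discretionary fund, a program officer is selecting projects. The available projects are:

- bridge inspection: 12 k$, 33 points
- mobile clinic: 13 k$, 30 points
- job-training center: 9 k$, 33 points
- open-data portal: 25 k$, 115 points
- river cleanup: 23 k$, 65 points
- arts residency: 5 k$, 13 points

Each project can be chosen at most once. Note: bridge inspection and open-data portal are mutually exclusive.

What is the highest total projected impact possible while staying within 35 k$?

148

Ranking by ratio (projected impact/k$): open-data portal 4.60, job-training center 3.67, river cleanup 2.83, bridge inspection 2.75.
Job-training center + open-data portal uses 34 of the 35 k$ and totals 148.
No other feasible combination exceeds 148.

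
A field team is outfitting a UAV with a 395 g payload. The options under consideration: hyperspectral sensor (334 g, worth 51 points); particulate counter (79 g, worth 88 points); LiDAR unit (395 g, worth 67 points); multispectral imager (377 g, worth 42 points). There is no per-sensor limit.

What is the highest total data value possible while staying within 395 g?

By data value per g: particulate counter 1.11, LiDAR unit 0.17, hyperspectral sensor 0.15, multispectral imager 0.11 lead.
5×particulate counter uses 395 of the 395 g and totals 440.
Nothing else within 395 g beats 440.

440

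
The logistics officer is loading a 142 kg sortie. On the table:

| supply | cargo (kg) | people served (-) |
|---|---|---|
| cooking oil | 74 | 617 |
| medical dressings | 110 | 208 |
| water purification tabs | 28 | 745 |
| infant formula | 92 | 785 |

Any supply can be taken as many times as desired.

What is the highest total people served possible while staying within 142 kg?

Ranking by ratio (people served/kg): water purification tabs 26.61, infant formula 8.53, cooking oil 8.34, medical dressings 1.89.
Taking 5×water purification tabs: 140 kg used, 3725 in people served.
That's the maximum — no swap from here does better than 3725.

3725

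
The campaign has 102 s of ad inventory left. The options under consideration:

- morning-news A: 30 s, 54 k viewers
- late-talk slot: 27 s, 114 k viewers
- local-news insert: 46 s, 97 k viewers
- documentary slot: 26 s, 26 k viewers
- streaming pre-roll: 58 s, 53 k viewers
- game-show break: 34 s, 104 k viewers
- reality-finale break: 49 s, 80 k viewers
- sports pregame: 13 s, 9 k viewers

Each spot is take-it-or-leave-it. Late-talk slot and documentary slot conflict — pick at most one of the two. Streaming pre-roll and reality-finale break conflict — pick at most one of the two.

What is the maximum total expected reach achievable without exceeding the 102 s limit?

272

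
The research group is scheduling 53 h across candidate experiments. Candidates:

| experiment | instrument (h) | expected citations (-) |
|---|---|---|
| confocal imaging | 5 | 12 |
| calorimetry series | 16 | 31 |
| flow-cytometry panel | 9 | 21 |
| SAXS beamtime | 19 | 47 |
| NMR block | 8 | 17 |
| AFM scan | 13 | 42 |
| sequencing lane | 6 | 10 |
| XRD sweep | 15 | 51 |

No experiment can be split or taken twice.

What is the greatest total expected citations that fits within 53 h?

Density check — XRD sweep 3.40, AFM scan 3.23, SAXS beamtime 2.47 are the best per h.
Confocal imaging + SAXS beamtime + AFM scan + XRD sweep uses 52 of the 53 h and totals 152.
Runner-up SAXS beamtime + AFM scan + sequencing lane + XRD sweep tops out at 150.

152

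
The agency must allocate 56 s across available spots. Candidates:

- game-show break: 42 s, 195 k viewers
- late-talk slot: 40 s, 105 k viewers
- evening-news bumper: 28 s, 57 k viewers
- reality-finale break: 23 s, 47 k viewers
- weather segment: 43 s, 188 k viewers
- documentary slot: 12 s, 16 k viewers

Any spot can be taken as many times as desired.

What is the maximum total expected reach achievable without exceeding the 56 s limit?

211

Best packing: game-show break + documentary slot — 54 s, 211 total.
Every other selection either busts 56 s or fails to beat 211.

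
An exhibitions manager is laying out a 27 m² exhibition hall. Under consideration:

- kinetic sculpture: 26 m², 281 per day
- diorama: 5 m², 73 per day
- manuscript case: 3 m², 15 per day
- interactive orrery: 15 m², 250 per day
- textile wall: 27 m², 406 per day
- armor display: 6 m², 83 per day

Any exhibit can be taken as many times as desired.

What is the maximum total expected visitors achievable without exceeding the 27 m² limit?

By expected visitors per m²: interactive orrery 16.67, textile wall 15.04, diorama 14.60, armor display 13.83 lead.
Greedy by ratio would take 2×diorama + interactive orrery: 25 m² used, total 396.
The 10 m² tied up in 2×diorama is better spent on 2×armor display — total rises to 416 (27 m²).
That's the maximum — no swap from here does better than 416.

416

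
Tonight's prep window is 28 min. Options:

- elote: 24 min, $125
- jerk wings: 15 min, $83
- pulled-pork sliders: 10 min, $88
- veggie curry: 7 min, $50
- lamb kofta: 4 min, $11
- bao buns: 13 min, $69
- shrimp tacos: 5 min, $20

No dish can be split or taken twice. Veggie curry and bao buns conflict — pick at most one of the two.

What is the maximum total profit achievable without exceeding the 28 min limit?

177

Taking the top-ratio dishes first gives pulled-pork sliders + veggie curry + lamb kofta + shrimp tacos for 169 (26 min).
The 11 min tied up in veggie curry and lamb kofta is better spent on bao buns — total rises to 177 (28 min).
No other feasible combination exceeds 177.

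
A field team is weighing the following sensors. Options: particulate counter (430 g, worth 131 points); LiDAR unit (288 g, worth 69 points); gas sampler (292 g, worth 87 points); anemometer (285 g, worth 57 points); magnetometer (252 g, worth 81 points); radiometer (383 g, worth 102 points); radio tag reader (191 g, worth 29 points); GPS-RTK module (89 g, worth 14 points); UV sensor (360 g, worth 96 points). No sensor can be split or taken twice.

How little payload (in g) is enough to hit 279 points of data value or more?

Minimise g subject to total data value ≥ 279.
particulate counter + LiDAR unit + magnetometer reaches 281 using 970 g.
No combination under 970 g hits 279.

970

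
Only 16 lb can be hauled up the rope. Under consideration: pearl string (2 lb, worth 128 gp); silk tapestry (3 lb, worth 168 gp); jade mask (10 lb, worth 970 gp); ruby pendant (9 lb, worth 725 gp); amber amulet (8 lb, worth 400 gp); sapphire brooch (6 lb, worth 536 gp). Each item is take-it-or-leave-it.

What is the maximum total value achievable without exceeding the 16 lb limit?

1506

Best packing: jade mask + sapphire brooch — 16 lb, 1506 total.
No other feasible combination exceeds 1506.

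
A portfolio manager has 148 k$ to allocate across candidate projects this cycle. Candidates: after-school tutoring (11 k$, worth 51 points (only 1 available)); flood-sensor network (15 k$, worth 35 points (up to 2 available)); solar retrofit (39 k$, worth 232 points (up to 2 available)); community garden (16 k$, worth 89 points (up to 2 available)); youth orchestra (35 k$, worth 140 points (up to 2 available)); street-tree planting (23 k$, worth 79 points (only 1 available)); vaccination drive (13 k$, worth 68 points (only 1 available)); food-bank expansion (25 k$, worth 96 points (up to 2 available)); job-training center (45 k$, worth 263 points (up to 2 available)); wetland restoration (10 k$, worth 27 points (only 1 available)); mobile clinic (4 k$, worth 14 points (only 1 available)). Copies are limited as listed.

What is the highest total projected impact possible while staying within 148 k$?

847

A density-first pass picks 2×solar retrofit + community garden + job-training center + mobile clinic — 830 at 143 k$.
Replace solar retrofit and mobile clinic with job-training center: the trade gains 17 net, giving 847 at 145 k$.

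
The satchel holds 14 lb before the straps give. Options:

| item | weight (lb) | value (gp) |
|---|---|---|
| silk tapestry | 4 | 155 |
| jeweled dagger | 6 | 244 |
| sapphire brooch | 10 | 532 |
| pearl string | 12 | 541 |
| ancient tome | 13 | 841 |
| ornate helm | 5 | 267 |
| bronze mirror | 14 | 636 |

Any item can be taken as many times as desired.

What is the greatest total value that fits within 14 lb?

841

Ancient tome uses 13 of the 14 lb and totals 841.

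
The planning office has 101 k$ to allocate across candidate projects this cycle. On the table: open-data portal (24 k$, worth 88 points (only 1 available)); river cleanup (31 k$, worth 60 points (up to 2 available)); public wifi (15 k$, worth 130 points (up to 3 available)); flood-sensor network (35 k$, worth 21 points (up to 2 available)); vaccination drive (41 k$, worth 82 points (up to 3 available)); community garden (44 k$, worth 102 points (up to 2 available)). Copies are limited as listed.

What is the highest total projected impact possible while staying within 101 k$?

538

By projected impact per k$: public wifi 8.67, open-data portal 3.67, community garden 2.32, vaccination drive 2.00 lead.
Taking open-data portal + river cleanup + 3×public wifi: 100 k$ used, 538 in projected impact.
That's the maximum — no swap from here does better than 538.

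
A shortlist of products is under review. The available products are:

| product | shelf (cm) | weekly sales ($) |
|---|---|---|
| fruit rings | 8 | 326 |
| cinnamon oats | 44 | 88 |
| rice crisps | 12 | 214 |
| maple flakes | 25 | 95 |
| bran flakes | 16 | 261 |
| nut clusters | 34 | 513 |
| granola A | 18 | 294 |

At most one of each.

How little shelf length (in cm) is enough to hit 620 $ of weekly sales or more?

Minimise cm subject to total weekly sales ≥ 620.
fruit rings + granola A reaches 620 using 26 cm.
Below 26 cm the best achievable stays under 620.

26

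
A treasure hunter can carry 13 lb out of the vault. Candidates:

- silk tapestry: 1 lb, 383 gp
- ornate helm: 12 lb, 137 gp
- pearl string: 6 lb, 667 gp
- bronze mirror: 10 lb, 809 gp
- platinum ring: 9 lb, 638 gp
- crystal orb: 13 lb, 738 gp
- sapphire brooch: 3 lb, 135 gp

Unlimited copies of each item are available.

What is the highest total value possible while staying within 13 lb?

The ratio ordering already packs tightly: 13×silk tapestry, 13 lb, 4979.

4979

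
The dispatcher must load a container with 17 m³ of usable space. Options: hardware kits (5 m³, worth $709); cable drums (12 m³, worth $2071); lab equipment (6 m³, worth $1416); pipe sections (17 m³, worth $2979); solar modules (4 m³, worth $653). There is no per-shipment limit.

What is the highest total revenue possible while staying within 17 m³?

Density check — lab equipment 236.00, pipe sections 175.24, cable drums 172.58, solar modules 163.25 are the best per m³.
A density-first pass picks 2×lab equipment + solar modules — 3485 at 16 m³.
The 4 m³ tied up in solar modules is better spent on hardware kits — total rises to 3541 (17 m³).
Nothing else within 17 m³ beats 3541.

3541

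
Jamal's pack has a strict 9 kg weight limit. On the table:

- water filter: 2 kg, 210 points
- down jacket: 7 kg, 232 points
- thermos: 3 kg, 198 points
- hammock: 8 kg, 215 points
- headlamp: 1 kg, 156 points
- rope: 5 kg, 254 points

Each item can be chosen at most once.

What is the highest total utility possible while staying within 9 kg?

620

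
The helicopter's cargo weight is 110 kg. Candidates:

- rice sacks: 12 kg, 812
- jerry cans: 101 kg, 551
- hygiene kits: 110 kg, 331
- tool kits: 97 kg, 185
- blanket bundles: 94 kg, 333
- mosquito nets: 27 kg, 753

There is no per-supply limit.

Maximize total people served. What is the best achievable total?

7308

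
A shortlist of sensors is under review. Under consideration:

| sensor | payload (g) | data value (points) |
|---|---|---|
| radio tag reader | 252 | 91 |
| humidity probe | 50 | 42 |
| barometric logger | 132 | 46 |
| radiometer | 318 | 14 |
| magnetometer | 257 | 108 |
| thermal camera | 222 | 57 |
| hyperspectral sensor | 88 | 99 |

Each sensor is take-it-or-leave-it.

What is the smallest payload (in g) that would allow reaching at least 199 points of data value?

Look for the lowest-payload combination reaching 199.
magnetometer + hyperspectral sensor: 207 data value at 345 g.
Below 345 g the best achievable stays under 199.

345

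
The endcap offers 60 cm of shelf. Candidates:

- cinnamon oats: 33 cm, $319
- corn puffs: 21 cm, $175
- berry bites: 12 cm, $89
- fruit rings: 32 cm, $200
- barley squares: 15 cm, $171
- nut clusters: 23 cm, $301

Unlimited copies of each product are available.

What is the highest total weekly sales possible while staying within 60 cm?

691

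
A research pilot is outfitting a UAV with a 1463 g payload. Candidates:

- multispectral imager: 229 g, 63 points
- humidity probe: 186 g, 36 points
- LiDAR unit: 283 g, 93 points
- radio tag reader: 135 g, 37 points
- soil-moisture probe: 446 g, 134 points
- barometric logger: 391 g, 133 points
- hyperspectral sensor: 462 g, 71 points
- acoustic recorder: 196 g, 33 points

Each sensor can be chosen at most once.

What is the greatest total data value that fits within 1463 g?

433

Filling by ratio: multispectral imager + LiDAR unit + soil-moisture probe + barometric logger for 423, with 114 g left unused.
The 229 g tied up in multispectral imager is better spent on humidity probe + radio tag reader — total rises to 433 (1441 g).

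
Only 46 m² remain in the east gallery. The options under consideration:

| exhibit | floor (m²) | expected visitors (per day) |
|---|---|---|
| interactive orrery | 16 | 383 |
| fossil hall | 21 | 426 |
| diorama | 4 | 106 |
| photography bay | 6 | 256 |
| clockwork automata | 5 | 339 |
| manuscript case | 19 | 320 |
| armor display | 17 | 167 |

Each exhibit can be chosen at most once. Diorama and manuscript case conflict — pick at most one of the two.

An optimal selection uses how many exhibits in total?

Optimal total is 1298.
For example interactive orrery + photography bay + clockwork automata + manuscript case achieves it, using 46 m².
Any selection reaching 1298 contains exactly 4 exhibits.

4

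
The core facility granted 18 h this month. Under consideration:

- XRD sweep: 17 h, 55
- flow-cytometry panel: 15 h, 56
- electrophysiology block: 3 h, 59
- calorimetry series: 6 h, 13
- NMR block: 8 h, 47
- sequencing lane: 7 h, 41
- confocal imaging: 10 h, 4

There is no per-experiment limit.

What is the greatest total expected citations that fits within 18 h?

By expected citations per h: electrophysiology block 19.67, NMR block 5.88, sequencing lane 5.86, flow-cytometry panel 3.73 lead.
Best packing: 6×electrophysiology block — 18 h, 354 total.
Nothing else within 18 h beats 354.

354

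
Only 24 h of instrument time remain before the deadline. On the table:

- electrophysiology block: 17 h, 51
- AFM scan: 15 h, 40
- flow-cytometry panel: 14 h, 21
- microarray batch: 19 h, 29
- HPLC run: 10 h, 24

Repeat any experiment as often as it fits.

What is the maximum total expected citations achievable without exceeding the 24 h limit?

The ratio ordering already packs tightly: electrophysiology block, 17 h, 51.

51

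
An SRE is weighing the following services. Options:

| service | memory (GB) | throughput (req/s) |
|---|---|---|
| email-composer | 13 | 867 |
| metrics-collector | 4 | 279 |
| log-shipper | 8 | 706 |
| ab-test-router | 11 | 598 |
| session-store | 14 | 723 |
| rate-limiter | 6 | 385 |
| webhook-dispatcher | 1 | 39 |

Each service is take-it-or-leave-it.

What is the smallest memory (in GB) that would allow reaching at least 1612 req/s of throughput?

22

Need the lightest bundle worth ≥ 1612.
email-composer + log-shipper + webhook-dispatcher: 1612 throughput at 22 GB.
Below 22 GB the best achievable stays under 1612.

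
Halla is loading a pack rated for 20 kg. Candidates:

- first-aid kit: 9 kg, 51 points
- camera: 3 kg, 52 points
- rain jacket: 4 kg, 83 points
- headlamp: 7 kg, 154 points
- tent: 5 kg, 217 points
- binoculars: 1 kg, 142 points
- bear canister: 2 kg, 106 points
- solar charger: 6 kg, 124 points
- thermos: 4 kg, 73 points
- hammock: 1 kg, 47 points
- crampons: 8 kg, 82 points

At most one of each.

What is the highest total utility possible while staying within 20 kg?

By utility per kg: binoculars 142.00, bear canister 53.00, hammock 47.00 lead.
Best packing: rain jacket + headlamp + tent + binoculars + bear canister + hammock — 20 kg, 749 total.
Next best is headlamp + tent + binoculars + bear canister + thermos + hammock at 739 (20 kg) — short by 10.

749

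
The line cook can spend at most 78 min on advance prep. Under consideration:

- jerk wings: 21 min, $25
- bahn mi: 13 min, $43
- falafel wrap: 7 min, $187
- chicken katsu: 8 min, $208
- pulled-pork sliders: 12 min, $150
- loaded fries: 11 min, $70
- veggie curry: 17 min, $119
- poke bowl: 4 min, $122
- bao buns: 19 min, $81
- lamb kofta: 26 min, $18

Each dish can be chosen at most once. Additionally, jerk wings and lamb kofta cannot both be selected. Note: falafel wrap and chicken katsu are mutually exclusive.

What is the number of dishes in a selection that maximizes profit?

6

The maximum profit within 78 min is 750.
One optimal bundle: chicken katsu + pulled-pork sliders + loaded fries + veggie curry + poke bowl + bao buns (71 min).
Any selection reaching 750 contains exactly 6 dishes.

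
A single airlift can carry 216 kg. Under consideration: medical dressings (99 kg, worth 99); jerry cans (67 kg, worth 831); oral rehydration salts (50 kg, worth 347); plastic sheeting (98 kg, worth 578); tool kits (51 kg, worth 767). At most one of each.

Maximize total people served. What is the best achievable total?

Taking the top-ratio supplies first gives jerry cans + oral rehydration salts + tool kits for 1945 (168 kg).
Dropping oral rehydration salts frees 50 kg; slotting in plastic sheeting (98 kg) lifts the total to 2176 at 216 kg.
Runner-up jerry cans + oral rehydration salts + tool kits tops out at 1945.

2176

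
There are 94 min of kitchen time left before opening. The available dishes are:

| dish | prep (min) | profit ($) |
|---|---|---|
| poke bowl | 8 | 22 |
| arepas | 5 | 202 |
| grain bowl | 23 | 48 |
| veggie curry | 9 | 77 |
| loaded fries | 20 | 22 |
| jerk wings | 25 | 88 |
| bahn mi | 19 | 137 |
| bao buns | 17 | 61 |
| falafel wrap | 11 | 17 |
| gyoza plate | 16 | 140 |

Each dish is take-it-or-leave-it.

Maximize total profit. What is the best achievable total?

705

Arepas + veggie curry + jerk wings + bahn mi + bao buns + gyoza plate uses 91 of the 94 min and totals 705.
Every other selection either busts 94 min or fails to beat 705.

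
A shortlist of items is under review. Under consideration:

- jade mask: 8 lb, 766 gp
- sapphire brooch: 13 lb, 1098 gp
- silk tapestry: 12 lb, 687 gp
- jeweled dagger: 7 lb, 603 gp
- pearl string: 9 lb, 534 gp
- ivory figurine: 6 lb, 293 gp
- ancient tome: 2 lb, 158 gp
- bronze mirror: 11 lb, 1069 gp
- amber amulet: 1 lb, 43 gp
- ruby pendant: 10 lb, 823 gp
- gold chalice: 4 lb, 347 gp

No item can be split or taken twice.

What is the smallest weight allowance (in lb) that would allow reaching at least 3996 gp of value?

45

Need the lightest bundle worth ≥ 3996.
jade mask + sapphire brooch + jeweled dagger + ancient tome + bronze mirror + gold chalice reaches 4041 using 45 lb.
Any bundle with less than 45 lb falls short of 3996.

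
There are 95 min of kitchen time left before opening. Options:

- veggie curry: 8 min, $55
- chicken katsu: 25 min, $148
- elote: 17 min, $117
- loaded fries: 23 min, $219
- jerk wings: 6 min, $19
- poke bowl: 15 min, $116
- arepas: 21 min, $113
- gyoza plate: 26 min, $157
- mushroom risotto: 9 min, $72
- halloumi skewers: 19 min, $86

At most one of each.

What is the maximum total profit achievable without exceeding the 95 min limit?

692

Ranking by ratio (profit/min): loaded fries 9.52, mushroom risotto 8.00, poke bowl 7.73.
Veggie curry + elote + loaded fries + poke bowl + arepas + mushroom risotto uses 93 of the 95 min and totals 692.
The closest alternative, chicken katsu + elote + loaded fries + jerk wings + poke bowl + mushroom risotto, reaches only 691.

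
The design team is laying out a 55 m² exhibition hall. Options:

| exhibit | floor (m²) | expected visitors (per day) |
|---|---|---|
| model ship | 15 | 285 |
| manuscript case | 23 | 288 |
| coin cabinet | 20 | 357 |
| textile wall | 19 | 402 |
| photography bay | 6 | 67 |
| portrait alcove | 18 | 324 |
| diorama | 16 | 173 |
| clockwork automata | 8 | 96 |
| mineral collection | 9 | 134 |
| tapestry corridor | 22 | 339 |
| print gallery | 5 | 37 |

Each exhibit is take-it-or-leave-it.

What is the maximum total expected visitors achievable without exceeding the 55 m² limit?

Density check — textile wall 21.16, model ship 19.00, portrait alcove 18.00, coin cabinet 17.85 are the best per m².
A density-first pass picks model ship + textile wall + portrait alcove — 1011 at 52 m².
Dropping portrait alcove frees 18 m²; slotting in coin cabinet (20 m²) lifts the total to 1044 at 54 m².
Next best is model ship + textile wall + portrait alcove at 1011 (52 m²) — short by 33.

1044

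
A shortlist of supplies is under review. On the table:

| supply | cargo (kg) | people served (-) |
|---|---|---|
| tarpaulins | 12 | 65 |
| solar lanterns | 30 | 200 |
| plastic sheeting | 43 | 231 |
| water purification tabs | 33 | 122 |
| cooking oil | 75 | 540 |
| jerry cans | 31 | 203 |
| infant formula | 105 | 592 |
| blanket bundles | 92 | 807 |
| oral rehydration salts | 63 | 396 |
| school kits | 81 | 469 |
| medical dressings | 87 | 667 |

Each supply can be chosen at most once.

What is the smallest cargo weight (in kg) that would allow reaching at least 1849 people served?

Minimise kg subject to total people served ≥ 1849.
solar lanterns + jerry cans + blanket bundles + medical dressings reaches 1877 using 240 kg.
No combination under 240 kg hits 1849.

240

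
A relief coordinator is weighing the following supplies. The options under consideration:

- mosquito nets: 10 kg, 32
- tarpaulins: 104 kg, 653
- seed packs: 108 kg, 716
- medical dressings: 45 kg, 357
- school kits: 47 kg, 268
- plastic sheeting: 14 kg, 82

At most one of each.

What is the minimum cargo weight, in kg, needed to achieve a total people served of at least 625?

92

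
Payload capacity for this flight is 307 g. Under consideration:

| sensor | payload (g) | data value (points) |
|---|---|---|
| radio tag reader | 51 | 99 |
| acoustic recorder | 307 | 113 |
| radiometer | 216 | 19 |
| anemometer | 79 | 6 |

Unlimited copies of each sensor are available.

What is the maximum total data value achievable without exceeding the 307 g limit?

594

Taking 6×radio tag reader: 306 g used, 594 in data value.
Every other selection either busts 307 g or fails to beat 594.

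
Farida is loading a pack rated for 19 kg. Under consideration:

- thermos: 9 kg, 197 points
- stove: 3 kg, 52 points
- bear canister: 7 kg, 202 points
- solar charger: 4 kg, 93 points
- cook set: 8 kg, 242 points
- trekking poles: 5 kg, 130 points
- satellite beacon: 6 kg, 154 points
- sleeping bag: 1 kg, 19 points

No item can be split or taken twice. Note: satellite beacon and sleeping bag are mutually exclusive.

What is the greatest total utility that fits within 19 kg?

537

Best packing: bear canister + solar charger + cook set — 19 kg, 537 total.
That's the maximum — no feasible swap from here does better than 537.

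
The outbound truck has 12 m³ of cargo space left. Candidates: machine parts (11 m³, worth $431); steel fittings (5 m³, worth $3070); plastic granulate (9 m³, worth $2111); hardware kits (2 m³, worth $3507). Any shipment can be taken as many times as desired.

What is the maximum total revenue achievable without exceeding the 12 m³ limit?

21042

The ratio ordering already packs tightly: 6×hardware kits, 12 m³, 21042.
That's the maximum — no swap from here does better than 21042.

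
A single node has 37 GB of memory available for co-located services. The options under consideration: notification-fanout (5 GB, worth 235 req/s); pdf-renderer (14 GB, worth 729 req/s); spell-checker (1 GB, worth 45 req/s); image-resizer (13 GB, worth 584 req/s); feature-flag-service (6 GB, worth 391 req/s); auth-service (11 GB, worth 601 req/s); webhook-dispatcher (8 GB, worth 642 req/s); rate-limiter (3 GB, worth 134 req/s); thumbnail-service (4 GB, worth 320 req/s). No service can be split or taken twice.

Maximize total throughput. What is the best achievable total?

Filling by ratio: notification-fanout + spell-checker + feature-flag-service + auth-service + webhook-dispatcher + thumbnail-service for 2234, with 2 GB left unused.
Replace spell-checker with rate-limiter: the trade gains 89 net, giving 2323 at 37 GB.
Next best is notification-fanout + pdf-renderer + feature-flag-service + webhook-dispatcher + thumbnail-service at 2317 (37 GB) — short by 6.

2323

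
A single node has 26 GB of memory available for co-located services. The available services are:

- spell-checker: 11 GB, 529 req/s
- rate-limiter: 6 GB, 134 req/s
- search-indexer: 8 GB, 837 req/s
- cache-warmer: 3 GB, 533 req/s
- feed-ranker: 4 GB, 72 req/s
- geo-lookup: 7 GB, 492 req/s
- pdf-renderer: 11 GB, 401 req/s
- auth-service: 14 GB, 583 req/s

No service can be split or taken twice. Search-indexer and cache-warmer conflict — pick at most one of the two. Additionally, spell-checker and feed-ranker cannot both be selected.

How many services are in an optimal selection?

3

Best achievable throughput is 1858.
For example spell-checker + search-indexer + geo-lookup achieves it, using 26 GB.
Any selection reaching 1858 contains exactly 3 services.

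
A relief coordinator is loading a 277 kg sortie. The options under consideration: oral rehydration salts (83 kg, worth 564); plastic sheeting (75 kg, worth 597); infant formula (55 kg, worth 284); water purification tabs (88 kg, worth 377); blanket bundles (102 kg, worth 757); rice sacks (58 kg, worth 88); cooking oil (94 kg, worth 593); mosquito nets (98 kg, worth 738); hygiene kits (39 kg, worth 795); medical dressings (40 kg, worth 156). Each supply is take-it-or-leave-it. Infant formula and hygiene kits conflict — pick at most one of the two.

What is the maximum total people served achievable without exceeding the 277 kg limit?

2305

Density check — hygiene kits 20.38, plastic sheeting 7.96, mosquito nets 7.53 are the best per kg.
Taking plastic sheeting + blanket bundles + hygiene kits + medical dressings: 256 kg used, 2305 in people served.
No other feasible combination exceeds 2305.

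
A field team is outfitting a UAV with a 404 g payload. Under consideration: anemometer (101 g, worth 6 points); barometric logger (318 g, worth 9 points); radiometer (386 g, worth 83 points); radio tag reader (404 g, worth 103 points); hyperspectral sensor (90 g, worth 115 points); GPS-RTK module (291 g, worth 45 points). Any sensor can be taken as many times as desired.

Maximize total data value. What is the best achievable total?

Best packing: 4×hyperspectral sensor — 360 g, 460 total.

460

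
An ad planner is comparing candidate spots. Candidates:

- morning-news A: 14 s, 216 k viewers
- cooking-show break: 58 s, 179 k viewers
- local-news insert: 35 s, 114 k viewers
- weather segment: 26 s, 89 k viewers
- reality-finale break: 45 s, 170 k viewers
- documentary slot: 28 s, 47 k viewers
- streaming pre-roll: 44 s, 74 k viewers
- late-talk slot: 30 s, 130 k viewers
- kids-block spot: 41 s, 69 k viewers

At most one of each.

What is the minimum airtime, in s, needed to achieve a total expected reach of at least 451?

Need the lightest bundle worth ≥ 451.
morning-news A + local-news insert + late-talk slot: 460 expected reach at 79 s.
Below 79 s the best achievable stays under 451.

79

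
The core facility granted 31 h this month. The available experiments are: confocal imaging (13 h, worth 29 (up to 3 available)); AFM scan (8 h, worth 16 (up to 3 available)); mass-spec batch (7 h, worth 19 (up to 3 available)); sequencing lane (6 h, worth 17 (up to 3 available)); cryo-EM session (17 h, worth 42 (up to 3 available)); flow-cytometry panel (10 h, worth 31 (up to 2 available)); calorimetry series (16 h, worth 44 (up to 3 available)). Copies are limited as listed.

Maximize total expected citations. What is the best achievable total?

88

Ranking by ratio (expected citations/h): flow-cytometry panel 3.10, sequencing lane 2.83, calorimetry series 2.75, mass-spec batch 2.71.
A density-first pass picks sequencing lane + 2×flow-cytometry panel — 79 at 26 h.
Replace sequencing lane and flow-cytometry panel with 3×mass-spec batch: the trade gains 9 net, giving 88 at 31 h.
That's the maximum — no swap from here does better than 88.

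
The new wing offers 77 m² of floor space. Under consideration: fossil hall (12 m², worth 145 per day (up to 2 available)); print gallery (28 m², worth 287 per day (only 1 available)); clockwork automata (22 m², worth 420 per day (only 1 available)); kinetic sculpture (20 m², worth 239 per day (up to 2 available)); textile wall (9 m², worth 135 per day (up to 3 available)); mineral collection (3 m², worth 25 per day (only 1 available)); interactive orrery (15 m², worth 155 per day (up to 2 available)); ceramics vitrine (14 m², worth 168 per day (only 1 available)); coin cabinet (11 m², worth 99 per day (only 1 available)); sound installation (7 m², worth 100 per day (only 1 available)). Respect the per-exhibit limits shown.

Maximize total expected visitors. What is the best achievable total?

Ranking by ratio (expected visitors/m²): clockwork automata 19.09, textile wall 15.00, sound installation 14.29, fossil hall 12.08.
The ratio heuristic lands on fossil hall + clockwork automata + 3×textile wall + mineral collection + sound installation (1095) but leaves 6 m² idle.
The 15 m² tied up in fossil hall and mineral collection is better spent on kinetic sculpture — total rises to 1164 (76 m²).
No other feasible combination exceeds 1164.

1164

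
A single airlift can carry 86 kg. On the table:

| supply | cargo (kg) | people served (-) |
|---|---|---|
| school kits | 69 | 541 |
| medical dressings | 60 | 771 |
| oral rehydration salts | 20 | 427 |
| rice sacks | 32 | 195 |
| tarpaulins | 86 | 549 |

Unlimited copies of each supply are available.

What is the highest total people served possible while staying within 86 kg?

Ranking by ratio (people served/kg): oral rehydration salts 21.35, medical dressings 12.85, school kits 7.84.
Taking 4×oral rehydration salts: 80 kg used, 1708 in people served.
Nothing else within 86 kg beats 1708.

1708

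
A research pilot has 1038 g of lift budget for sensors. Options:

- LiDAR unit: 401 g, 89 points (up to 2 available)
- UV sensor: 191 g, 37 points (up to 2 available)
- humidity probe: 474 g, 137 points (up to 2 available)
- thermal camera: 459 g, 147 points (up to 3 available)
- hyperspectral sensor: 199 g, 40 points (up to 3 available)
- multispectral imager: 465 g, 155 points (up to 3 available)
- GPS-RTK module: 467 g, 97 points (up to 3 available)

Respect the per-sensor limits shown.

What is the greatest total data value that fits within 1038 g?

Taking 2×multispectral imager: 930 g used, 310 in data value.
Nothing else within 1038 g beats 310.

310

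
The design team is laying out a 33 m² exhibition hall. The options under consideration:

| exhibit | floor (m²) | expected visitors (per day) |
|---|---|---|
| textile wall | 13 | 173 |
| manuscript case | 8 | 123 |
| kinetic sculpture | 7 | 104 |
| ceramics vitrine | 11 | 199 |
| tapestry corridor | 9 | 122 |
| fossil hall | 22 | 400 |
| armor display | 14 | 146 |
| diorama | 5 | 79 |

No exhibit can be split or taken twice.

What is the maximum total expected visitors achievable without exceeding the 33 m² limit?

599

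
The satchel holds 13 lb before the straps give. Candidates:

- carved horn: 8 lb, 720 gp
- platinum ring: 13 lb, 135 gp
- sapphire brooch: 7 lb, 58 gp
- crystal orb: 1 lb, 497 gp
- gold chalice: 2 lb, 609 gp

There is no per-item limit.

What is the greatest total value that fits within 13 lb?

6461

By value per lb: crystal orb 497.00, gold chalice 304.50, carved horn 90.00 lead.
Best packing: 13×crystal orb — 13 lb, 6461 total.
No other feasible combination exceeds 6461.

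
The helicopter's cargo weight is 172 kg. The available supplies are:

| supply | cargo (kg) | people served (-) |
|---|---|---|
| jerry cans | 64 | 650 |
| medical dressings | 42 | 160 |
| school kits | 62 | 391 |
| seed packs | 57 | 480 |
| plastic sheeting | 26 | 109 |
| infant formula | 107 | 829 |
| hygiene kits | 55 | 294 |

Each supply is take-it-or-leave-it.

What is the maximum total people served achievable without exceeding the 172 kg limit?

Filling by ratio: jerry cans + seed packs + plastic sheeting for 1239, with 25 kg left unused.
Replace seed packs and plastic sheeting with infant formula: the trade gains 240 net, giving 1479 at 171 kg.
Next best is seed packs + infant formula at 1309 (164 kg) — short by 170.

1479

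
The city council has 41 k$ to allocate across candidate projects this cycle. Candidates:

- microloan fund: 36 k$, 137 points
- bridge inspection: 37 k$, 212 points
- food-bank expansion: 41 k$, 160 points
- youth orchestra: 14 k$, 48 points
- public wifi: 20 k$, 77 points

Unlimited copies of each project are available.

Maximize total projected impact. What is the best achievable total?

Taking bridge inspection: 37 k$ used, 212 in projected impact.

212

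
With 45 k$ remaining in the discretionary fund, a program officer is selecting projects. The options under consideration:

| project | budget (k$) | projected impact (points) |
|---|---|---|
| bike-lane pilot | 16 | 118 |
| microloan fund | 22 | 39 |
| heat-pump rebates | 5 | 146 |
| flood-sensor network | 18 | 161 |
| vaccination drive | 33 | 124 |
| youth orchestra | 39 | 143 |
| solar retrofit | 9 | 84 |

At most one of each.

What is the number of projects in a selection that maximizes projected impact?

Optimal total is 425.
One optimal bundle: bike-lane pilot + heat-pump rebates + flood-sensor network (39 k$).
Any selection reaching 425 contains exactly 3 projects.

3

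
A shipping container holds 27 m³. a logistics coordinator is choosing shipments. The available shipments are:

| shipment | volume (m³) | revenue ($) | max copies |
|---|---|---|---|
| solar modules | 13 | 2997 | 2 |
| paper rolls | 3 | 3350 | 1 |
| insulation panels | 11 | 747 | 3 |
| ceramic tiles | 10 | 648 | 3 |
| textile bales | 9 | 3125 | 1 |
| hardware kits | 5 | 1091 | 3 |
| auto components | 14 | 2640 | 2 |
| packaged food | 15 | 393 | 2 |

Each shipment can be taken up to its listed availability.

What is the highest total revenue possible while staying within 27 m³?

A density-first pass picks solar modules + paper rolls + textile bales — 9472 at 25 m³.
The 13 m³ tied up in solar modules is better spent on 3×hardware kits — total rises to 9748 (27 m³).
Nothing else within 27 m³ beats 9748.

9748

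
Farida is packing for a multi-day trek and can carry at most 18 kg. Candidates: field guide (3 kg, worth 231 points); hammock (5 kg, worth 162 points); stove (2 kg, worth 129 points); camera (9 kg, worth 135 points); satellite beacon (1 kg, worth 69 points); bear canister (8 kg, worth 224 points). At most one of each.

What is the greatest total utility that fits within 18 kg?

Taking the top-ratio items first gives field guide + hammock + stove + satellite beacon for 591 (11 kg).
Replace satellite beacon with bear canister: the trade gains 155 net, giving 746 at 18 kg.

746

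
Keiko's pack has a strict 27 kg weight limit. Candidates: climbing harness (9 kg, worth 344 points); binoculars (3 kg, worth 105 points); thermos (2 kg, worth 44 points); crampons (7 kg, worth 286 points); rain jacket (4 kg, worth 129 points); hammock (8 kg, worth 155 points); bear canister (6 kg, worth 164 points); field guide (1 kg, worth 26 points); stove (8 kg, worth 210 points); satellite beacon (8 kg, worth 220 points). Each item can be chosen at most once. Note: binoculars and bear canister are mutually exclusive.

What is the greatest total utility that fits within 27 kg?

955

Taking the top-ratio items first gives climbing harness + binoculars + thermos + crampons + rain jacket + field guide for 934 (26 kg).
Replace thermos and rain jacket and field guide with satellite beacon: the trade gains 21 net, giving 955 at 27 kg.
Nothing else feasible within 27 kg beats 955.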